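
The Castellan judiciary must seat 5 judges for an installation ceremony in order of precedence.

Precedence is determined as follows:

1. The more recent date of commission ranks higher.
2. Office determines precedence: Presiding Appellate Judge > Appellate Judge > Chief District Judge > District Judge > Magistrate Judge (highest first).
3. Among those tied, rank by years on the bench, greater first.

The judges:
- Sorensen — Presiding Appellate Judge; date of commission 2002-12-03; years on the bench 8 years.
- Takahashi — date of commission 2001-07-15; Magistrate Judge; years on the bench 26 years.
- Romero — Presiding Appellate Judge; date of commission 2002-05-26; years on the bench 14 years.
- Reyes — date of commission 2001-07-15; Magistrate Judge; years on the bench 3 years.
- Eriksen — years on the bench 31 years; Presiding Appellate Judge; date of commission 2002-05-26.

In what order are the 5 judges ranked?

By date of commission (later first): Sorensen (2002-12-03); then Eriksen and Romero (both 2002-05-26); then Takahashi and Reyes (both 2001-07-15).
Eriksen and Romero are each Presiding Appellate Judge, so the next rule applies.
Among Eriksen and Romero, by years on the bench (higher first): Eriksen (31 years) before Romero (14 years).
Takahashi and Reyes are each Magistrate Judge, so the next rule applies.
Among Takahashi and Reyes, by years on the bench (higher first): Takahashi (26 years) before Reyes (3 years).
Full order: Sorensen, Eriksen, Romero, Takahashi, Reyes.

Sorensen, Eriksen, Romero, Takahashi, Reyes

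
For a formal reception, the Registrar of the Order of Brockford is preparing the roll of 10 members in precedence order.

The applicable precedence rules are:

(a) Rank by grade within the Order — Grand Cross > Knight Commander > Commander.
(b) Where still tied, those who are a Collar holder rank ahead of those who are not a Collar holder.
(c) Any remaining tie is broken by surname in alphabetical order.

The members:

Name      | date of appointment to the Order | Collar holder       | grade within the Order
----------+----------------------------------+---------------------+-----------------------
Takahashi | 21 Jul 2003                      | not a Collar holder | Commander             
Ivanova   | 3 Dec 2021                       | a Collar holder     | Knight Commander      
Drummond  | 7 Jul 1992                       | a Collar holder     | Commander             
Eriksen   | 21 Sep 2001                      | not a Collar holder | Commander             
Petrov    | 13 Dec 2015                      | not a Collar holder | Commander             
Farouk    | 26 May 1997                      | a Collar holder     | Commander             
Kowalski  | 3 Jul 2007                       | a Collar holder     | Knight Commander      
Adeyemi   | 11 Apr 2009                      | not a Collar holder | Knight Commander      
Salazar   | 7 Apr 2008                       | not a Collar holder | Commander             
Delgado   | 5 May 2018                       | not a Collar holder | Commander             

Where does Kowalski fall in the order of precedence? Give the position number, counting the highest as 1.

By grade within the Order: Ivanova, Kowalski and Adeyemi (Knight Commander); then Drummond, Farouk, Delgado, Eriksen, Petrov, Salazar and Takahashi (Commander).
Among Ivanova, Kowalski and Adeyemi, a Collar holder before not a Collar holder: Ivanova and Kowalski (a Collar holder) before Adeyemi (not a Collar holder).
Among Ivanova and Kowalski, alphabetically by surname: Ivanova before Kowalski.
Among Drummond, Farouk, Delgado, Eriksen, Petrov, Salazar and Takahashi, a Collar holder before not a Collar holder: Drummond and Farouk (a Collar holder) before Delgado, Eriksen, Petrov, Salazar and Takahashi (not a Collar holder).
Among Drummond and Farouk, alphabetically by surname: Drummond before Farouk.
Among Delgado, Eriksen, Petrov, Salazar and Takahashi, alphabetically by surname: Delgado before Eriksen before Petrov before Salazar before Takahashi.
Order: Ivanova, Kowalski, Adeyemi, Drummond, Farouk, Delgado, Eriksen, Petrov, Salazar, Takahashi. So position 2.

2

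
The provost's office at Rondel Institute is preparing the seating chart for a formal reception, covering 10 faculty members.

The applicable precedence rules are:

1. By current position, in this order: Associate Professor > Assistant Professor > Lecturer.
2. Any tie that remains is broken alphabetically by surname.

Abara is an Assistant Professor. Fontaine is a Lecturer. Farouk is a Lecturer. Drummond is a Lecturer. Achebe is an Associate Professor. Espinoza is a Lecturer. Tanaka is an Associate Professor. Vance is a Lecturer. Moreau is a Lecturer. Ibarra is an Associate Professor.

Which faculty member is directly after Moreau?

Vance

By current position: Achebe, Ibarra and Tanaka (Associate Professor); then Abara (Assistant Professor); then Drummond, Espinoza, Farouk, Fontaine, Moreau and Vance (Lecturer).
Among Achebe, Ibarra and Tanaka, alphabetically by surname: Achebe before Ibarra before Tanaka.
Among Drummond, Espinoza, Farouk, Fontaine, Moreau and Vance, alphabetically by surname: Drummond before Espinoza before Farouk before Fontaine before Moreau before Vance.
Order: Achebe, Ibarra, Tanaka, Abara, Drummond, Espinoza, Farouk, Fontaine, Moreau, Vance.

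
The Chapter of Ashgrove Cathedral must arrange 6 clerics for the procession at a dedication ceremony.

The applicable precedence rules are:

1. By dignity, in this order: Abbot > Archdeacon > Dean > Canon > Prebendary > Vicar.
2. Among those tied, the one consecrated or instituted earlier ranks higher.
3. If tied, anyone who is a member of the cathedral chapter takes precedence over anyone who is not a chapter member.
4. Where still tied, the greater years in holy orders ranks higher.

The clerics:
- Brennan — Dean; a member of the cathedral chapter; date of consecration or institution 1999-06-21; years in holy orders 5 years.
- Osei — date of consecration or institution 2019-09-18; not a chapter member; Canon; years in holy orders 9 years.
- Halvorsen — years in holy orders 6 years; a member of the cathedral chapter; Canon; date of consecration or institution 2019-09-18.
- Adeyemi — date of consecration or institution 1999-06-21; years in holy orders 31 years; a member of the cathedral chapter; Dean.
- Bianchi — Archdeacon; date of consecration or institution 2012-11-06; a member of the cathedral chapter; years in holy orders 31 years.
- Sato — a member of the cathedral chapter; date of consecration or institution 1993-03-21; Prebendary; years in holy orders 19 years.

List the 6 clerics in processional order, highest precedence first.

By dignity: Bianchi (Archdeacon); then Adeyemi and Brennan (Dean); then Halvorsen and Osei (Canon); then Sato (Prebendary).
Adeyemi and Brennan both have date of consecration or institution 1999-06-21, so the next rule applies.
Adeyemi and Brennan are each a member of the cathedral chapter, so the next rule applies.
Among Adeyemi and Brennan, by years in holy orders (higher first): Adeyemi (31 years) before Brennan (5 years).
Halvorsen and Osei both have date of consecration or institution 2019-09-18, so the next rule applies.
Among Halvorsen and Osei, a member of the cathedral chapter before not a chapter member: Halvorsen (a member of the cathedral chapter) before Osei (not a chapter member).
Full order: Bianchi, Adeyemi, Brennan, Halvorsen, Osei, Sato.

Bianchi, Adeyemi, Brennan, Halvorsen, Osei, Sato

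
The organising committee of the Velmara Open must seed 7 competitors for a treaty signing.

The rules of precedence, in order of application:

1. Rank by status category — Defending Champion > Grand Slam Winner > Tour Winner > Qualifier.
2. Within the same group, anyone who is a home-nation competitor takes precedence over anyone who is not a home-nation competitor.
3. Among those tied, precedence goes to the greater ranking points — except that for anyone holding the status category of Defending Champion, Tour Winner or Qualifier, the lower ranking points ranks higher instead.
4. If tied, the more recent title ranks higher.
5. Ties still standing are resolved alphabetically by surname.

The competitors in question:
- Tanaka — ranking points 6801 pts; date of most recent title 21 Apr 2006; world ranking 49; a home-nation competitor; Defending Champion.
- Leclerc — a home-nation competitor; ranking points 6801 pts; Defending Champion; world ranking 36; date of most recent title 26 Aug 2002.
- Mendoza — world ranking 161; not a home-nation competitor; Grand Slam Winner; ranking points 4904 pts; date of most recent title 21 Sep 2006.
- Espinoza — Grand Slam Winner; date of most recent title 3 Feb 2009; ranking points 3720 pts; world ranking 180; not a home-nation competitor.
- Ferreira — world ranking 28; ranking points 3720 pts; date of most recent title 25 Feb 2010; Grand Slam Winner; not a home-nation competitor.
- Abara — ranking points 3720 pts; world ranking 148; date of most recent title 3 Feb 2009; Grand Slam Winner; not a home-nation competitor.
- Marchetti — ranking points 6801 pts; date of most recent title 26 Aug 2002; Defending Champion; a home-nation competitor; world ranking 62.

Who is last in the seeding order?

By status category: Tanaka, Leclerc and Marchetti (Defending Champion); then Mendoza, Ferreira, Abara and Espinoza (Grand Slam Winner).
Tanaka, Leclerc and Marchetti are each a home-nation competitor, so the next rule applies.
Tanaka, Leclerc and Marchetti all have ranking points 6801 pts, so the next rule applies.
Among Tanaka, Leclerc and Marchetti, by date of most recent title (later first): Tanaka (21 Apr 2006) before Leclerc and Marchetti (26 Aug 2002).
Among Leclerc and Marchetti, alphabetically by surname: Leclerc before Marchetti.
Mendoza, Ferreira, Abara and Espinoza are each not a home-nation competitor, so the next rule applies.
Among Mendoza, Ferreira, Abara and Espinoza, by ranking points (higher first): Mendoza (4904 pts) before Ferreira, Abara and Espinoza (3720 pts).
Among Ferreira, Abara and Espinoza, by date of most recent title (later first): Ferreira (25 Feb 2010) before Abara and Espinoza (3 Feb 2009).
Among Abara and Espinoza, alphabetically by surname: Abara before Espinoza.
Order: Tanaka, Leclerc, Marchetti, Mendoza, Ferreira, Abara, Espinoza.

Espinoza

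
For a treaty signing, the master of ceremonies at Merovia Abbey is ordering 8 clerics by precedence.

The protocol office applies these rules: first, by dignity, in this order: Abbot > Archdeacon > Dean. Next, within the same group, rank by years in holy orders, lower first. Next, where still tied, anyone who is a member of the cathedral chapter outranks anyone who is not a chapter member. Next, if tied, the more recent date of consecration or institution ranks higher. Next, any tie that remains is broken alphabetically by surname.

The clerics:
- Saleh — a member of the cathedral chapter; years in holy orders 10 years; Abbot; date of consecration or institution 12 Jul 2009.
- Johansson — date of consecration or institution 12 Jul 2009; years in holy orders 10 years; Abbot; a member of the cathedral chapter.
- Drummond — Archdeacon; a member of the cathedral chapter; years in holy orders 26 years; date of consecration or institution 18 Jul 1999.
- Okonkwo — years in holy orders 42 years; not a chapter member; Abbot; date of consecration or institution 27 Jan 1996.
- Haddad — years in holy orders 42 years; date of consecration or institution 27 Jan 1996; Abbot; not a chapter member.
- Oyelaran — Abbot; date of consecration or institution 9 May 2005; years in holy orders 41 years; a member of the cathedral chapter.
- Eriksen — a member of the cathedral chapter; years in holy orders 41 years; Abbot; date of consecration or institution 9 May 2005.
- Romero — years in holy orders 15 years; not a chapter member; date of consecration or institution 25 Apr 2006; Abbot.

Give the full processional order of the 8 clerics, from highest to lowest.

By dignity: Johansson, Saleh, Romero, Eriksen, Oyelaran, Haddad and Okonkwo (Abbot); then Drummond (Archdeacon).
Among Johansson, Saleh, Romero, Eriksen, Oyelaran, Haddad and Okonkwo, by years in holy orders (lower first): Johansson and Saleh (10 years) before Romero (15 years) before Eriksen and Oyelaran (41 years) before Haddad and Okonkwo (42 years).
Johansson and Saleh are each a member of the cathedral chapter, so the next rule applies.
Johansson and Saleh both have date of consecration or institution 12 Jul 2009, so the next rule applies.
Among Johansson and Saleh, alphabetically by surname: Johansson before Saleh.
Eriksen and Oyelaran are each a member of the cathedral chapter, so the next rule applies.
Eriksen and Oyelaran both have date of consecration or institution 9 May 2005, so the next rule applies.
Among Eriksen and Oyelaran, alphabetically by surname: Eriksen before Oyelaran.
Haddad and Okonkwo are each not a chapter member, so the next rule applies.
Haddad and Okonkwo both have date of consecration or institution 27 Jan 1996, so the next rule applies.
Among Haddad and Okonkwo, alphabetically by surname: Haddad before Okonkwo.
Full order: Johansson, Saleh, Romero, Eriksen, Oyelaran, Haddad, Okonkwo, Drummond.

Johansson, Saleh, Romero, Eriksen, Oyelaran, Haddad, Okonkwo, Drummond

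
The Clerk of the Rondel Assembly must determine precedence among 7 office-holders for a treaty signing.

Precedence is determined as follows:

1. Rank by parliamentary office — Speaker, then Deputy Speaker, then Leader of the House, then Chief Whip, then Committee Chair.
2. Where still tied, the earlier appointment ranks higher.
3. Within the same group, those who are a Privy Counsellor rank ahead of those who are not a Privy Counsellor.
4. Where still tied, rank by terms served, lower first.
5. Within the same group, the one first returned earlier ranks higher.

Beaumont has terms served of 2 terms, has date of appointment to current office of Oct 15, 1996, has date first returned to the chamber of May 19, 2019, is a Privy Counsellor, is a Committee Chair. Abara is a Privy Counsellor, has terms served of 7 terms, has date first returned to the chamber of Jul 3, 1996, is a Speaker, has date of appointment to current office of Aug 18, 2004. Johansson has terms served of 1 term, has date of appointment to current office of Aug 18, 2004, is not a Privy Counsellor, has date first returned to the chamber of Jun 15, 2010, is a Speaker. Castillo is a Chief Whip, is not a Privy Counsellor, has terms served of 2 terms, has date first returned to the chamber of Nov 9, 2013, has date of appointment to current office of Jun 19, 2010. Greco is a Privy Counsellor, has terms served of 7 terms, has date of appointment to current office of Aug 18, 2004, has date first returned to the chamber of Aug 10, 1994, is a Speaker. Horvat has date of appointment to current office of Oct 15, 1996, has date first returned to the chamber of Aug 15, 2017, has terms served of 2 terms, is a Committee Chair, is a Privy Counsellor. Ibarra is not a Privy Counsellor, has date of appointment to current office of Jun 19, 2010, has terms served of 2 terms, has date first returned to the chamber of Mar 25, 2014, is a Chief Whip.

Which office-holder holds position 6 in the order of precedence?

Horvat

By parliamentary office: Greco, Abara and Johansson (Speaker); then Castillo and Ibarra (Chief Whip); then Horvat and Beaumont (Committee Chair).
Greco, Abara and Johansson all have date of appointment to current office Aug 18, 2004, so the next rule applies.
Among Greco, Abara and Johansson, a Privy Counsellor before not a Privy Counsellor: Greco and Abara (a Privy Counsellor) before Johansson (not a Privy Counsellor).
Greco and Abara both have terms served 7 terms, so the next rule applies.
Among Greco and Abara, by date first returned to the chamber (earlier first): Greco (Aug 10, 1994) before Abara (Jul 3, 1996).
Castillo and Ibarra both have date of appointment to current office Jun 19, 2010, so the next rule applies.
Castillo and Ibarra are each not a Privy Counsellor, so the next rule applies.
Castillo and Ibarra both have terms served 2 terms, so the next rule applies.
Among Castillo and Ibarra, by date first returned to the chamber (earlier first): Castillo (Nov 9, 2013) before Ibarra (Mar 25, 2014).
Horvat and Beaumont both have date of appointment to current office Oct 15, 1996, so the next rule applies.
Horvat and Beaumont are each a Privy Counsellor, so the next rule applies.
Horvat and Beaumont both have terms served 2 terms, so the next rule applies.
Among Horvat and Beaumont, by date first returned to the chamber (earlier first): Horvat (Aug 15, 2017) before Beaumont (May 19, 2019).
Order: Greco, Abara, Johansson, Castillo, Ibarra, Horvat, Beaumont.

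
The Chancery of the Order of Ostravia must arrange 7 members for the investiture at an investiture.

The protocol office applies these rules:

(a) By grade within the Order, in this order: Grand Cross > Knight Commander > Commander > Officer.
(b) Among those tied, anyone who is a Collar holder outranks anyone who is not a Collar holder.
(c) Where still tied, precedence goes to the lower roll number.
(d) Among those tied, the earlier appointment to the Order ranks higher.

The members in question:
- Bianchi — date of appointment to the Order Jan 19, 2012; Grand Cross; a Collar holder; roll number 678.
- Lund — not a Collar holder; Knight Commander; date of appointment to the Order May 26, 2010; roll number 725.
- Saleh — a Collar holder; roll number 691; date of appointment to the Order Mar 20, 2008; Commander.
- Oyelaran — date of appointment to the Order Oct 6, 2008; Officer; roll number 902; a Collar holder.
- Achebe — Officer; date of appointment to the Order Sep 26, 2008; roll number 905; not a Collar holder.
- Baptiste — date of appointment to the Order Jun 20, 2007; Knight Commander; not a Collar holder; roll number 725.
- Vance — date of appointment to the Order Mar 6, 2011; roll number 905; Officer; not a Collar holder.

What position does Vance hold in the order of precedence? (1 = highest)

By grade within the Order: Bianchi (Grand Cross); then Baptiste and Lund (Knight Commander); then Saleh (Commander); then Oyelaran, Achebe and Vance (Officer).
Baptiste and Lund are each not a Collar holder, so the next rule applies.
Baptiste and Lund both have roll number 725, so the next rule applies.
Among Baptiste and Lund, by date of appointment to the Order (earlier first): Baptiste (Jun 20, 2007) before Lund (May 26, 2010).
Among Oyelaran, Achebe and Vance, a Collar holder before not a Collar holder: Oyelaran (a Collar holder) before Achebe and Vance (not a Collar holder).
Achebe and Vance both have roll number 905, so the next rule applies.
Among Achebe and Vance, by date of appointment to the Order (earlier first): Achebe (Sep 26, 2008) before Vance (Mar 6, 2011).
Order: Bianchi, Baptiste, Lund, Saleh, Oyelaran, Achebe, Vance. So position 7.

7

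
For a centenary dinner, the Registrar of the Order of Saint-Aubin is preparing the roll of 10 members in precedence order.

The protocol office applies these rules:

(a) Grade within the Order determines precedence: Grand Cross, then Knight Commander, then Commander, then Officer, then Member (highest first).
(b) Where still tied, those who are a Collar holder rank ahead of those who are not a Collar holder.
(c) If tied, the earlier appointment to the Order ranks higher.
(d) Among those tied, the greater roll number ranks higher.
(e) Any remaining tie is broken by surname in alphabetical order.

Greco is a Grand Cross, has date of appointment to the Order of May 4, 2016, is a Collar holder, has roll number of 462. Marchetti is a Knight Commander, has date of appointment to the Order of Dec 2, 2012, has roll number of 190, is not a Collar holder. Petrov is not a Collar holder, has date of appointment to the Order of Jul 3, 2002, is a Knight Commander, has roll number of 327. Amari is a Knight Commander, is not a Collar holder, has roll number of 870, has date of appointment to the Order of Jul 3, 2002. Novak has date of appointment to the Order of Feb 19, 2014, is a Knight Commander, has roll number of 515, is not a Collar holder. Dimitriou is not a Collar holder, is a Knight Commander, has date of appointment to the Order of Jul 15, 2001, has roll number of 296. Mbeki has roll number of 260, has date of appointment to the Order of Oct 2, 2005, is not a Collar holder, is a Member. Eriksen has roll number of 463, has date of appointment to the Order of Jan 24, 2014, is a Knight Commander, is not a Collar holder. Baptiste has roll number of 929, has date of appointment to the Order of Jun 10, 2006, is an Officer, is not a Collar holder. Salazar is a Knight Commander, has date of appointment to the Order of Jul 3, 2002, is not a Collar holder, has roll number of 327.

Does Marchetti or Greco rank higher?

By grade within the Order: Greco (Grand Cross); then Dimitriou, Amari, Petrov, Salazar, Marchetti, Eriksen and Novak (Knight Commander); then Baptiste (Officer); then Mbeki (Member).
Dimitriou, Amari, Petrov, Salazar, Marchetti, Eriksen and Novak are each not a Collar holder, so the next rule applies.
Among Dimitriou, Amari, Petrov, Salazar, Marchetti, Eriksen and Novak, by date of appointment to the Order (earlier first): Dimitriou (Jul 15, 2001) before Amari, Petrov and Salazar (Jul 3, 2002) before Marchetti (Dec 2, 2012) before Eriksen (Jan 24, 2014) before Novak (Feb 19, 2014).
Among Amari, Petrov and Salazar, by roll number (higher first): Amari (870) before Petrov and Salazar (327).
Among Petrov and Salazar, alphabetically by surname: Petrov before Salazar.
So Greco takes precedence.

Greco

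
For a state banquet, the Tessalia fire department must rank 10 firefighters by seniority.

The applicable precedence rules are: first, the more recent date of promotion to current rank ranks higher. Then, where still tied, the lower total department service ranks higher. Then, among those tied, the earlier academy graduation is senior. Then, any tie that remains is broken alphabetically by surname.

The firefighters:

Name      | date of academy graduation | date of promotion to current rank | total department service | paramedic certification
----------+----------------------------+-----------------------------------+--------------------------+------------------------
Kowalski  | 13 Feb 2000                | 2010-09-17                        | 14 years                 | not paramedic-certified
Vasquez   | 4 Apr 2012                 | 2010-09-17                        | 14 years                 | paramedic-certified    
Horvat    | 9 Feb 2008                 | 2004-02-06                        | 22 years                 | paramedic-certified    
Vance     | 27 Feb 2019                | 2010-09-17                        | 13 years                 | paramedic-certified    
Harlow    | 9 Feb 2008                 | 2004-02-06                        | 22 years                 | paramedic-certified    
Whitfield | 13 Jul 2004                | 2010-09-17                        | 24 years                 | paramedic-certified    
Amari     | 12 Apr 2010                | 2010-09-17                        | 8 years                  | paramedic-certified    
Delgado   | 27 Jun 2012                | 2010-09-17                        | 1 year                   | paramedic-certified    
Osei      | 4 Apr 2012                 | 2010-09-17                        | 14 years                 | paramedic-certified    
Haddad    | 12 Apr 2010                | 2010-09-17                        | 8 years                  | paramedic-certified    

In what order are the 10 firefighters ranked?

Delgado, Amari, Haddad, Vance, Kowalski, Osei, Vasquez, Whitfield, Harlow, Horvat

By date of promotion to current rank (later first): Delgado, Amari, Haddad, Vance, Kowalski, Osei, Vasquez and Whitfield (each 2010-09-17); then Harlow and Horvat (both 2004-02-06).
Among Delgado, Amari, Haddad, Vance, Kowalski, Osei, Vasquez and Whitfield, by total department service (lower first): Delgado (1 year) before Amari and Haddad (8 years) before Vance (13 years) before Kowalski, Osei and Vasquez (14 years) before Whitfield (24 years).
Amari and Haddad both have date of academy graduation 12 Apr 2010, so the next rule applies.
Among Amari and Haddad, alphabetically by surname: Amari before Haddad.
Among Kowalski, Osei and Vasquez, by date of academy graduation (earlier first): Kowalski (13 Feb 2000) before Osei and Vasquez (4 Apr 2012).
Among Osei and Vasquez, alphabetically by surname: Osei before Vasquez.
Harlow and Horvat both have total department service 22 years, so the next rule applies.
Harlow and Horvat both have date of academy graduation 9 Feb 2008, so the next rule applies.
Among Harlow and Horvat, alphabetically by surname: Harlow before Horvat.
Full order: Delgado, Amari, Haddad, Vance, Kowalski, Osei, Vasquez, Whitfield, Harlow, Horvat.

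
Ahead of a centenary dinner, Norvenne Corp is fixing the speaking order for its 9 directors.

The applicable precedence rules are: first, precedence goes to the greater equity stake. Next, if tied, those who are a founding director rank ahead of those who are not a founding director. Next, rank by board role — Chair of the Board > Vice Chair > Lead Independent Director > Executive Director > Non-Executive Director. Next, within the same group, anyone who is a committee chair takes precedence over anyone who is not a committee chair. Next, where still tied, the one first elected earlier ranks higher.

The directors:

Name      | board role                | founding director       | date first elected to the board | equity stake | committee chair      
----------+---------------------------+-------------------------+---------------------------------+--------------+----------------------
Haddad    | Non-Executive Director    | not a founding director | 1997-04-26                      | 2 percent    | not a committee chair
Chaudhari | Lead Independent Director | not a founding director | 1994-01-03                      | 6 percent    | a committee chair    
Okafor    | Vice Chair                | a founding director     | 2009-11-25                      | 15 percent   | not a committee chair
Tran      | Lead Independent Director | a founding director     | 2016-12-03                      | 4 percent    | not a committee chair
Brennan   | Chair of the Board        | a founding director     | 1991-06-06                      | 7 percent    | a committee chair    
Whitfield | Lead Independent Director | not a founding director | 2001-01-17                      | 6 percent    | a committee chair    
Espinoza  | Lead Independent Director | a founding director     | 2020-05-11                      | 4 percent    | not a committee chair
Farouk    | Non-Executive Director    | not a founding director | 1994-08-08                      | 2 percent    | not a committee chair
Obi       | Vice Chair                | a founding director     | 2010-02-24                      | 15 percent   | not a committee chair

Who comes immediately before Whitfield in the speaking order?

By equity stake (higher first): Okafor and Obi (both 15 percent); then Brennan (7 percent); then Chaudhari and Whitfield (both 6 percent); then Tran and Espinoza (both 4 percent); then Farouk and Haddad (both 2 percent).
Okafor and Obi are each a founding director, so the next rule applies.
Okafor and Obi are each Vice Chair, so the next rule applies.
Okafor and Obi are each not a committee chair, so the next rule applies.
Among Okafor and Obi, by date first elected to the board (earlier first): Okafor (2009-11-25) before Obi (2010-02-24).
Chaudhari and Whitfield are each not a founding director, so the next rule applies.
Chaudhari and Whitfield are each Lead Independent Director, so the next rule applies.
Chaudhari and Whitfield are each a committee chair, so the next rule applies.
Among Chaudhari and Whitfield, by date first elected to the board (earlier first): Chaudhari (1994-01-03) before Whitfield (2001-01-17).
Tran and Espinoza are each a founding director, so the next rule applies.
Tran and Espinoza are each Lead Independent Director, so the next rule applies.
Tran and Espinoza are each not a committee chair, so the next rule applies.
Among Tran and Espinoza, by date first elected to the board (earlier first): Tran (2016-12-03) before Espinoza (2020-05-11).
Farouk and Haddad are each not a founding director, so the next rule applies.
Farouk and Haddad are each Non-Executive Director, so the next rule applies.
Farouk and Haddad are each not a committee chair, so the next rule applies.
Among Farouk and Haddad, by date first elected to the board (earlier first): Farouk (1994-08-08) before Haddad (1997-04-26).
Order: Okafor, Obi, Brennan, Chaudhari, Whitfield, Tran, Espinoza, Farouk, Haddad.

Chaudhari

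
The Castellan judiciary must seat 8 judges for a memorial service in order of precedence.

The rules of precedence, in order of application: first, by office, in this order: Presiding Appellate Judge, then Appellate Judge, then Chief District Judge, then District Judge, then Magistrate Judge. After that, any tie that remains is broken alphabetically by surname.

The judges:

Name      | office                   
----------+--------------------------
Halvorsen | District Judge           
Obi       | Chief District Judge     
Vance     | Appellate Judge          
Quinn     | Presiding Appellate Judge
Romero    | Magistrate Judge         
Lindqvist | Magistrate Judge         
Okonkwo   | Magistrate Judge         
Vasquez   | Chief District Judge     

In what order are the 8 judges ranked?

Quinn, Vance, Obi, Vasquez, Halvorsen, Lindqvist, Okonkwo, Romero

By office: Quinn (Presiding Appellate Judge); then Vance (Appellate Judge); then Obi and Vasquez (Chief District Judge); then Halvorsen (District Judge); then Lindqvist, Okonkwo and Romero (Magistrate Judge).
Among Obi and Vasquez, alphabetically by surname: Obi before Vasquez.
Among Lindqvist, Okonkwo and Romero, alphabetically by surname: Lindqvist before Okonkwo before Romero.
Full order: Quinn, Vance, Obi, Vasquez, Halvorsen, Lindqvist, Okonkwo, Romero.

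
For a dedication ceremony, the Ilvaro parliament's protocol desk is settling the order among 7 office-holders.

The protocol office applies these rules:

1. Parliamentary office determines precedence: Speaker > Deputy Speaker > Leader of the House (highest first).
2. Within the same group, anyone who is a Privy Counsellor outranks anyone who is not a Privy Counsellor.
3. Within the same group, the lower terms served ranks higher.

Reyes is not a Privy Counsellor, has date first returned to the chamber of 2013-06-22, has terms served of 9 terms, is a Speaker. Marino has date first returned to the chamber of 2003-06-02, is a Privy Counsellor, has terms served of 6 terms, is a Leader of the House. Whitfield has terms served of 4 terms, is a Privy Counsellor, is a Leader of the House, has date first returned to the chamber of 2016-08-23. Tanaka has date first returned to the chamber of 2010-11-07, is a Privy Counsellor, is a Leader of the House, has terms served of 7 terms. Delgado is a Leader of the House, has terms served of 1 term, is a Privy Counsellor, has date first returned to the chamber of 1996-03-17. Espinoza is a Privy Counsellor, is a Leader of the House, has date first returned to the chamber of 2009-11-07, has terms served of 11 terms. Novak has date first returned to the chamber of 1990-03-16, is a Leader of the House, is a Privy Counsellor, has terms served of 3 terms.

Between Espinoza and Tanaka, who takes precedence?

By parliamentary office: Reyes (Speaker); then Delgado, Novak, Whitfield, Marino, Tanaka and Espinoza (Leader of the House).
Delgado, Novak, Whitfield, Marino, Tanaka and Espinoza are each a Privy Counsellor, so the next rule applies.
Among Delgado, Novak, Whitfield, Marino, Tanaka and Espinoza, by terms served (lower first): Delgado (1 term) before Novak (3 terms) before Whitfield (4 terms) before Marino (6 terms) before Tanaka (7 terms) before Espinoza (11 terms).
So Tanaka takes precedence.

Tanaka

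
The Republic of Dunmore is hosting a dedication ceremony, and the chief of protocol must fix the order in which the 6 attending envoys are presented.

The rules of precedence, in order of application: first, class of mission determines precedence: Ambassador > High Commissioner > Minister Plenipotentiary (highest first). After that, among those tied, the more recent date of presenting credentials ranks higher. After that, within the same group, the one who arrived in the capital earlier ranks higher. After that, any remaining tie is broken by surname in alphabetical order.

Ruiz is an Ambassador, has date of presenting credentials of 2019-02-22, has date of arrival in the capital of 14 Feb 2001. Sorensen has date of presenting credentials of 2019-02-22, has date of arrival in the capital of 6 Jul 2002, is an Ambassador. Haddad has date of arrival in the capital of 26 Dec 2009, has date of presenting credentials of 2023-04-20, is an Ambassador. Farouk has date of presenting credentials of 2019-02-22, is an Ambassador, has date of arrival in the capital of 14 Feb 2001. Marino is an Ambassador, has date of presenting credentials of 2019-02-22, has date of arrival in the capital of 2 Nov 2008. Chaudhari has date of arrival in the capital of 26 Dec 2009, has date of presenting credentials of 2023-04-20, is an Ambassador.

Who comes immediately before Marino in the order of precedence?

Sorensen

By class of mission: Chaudhari, Haddad, Farouk, Ruiz, Sorensen and Marino (Ambassador).
Among Chaudhari, Haddad, Farouk, Ruiz, Sorensen and Marino, by date of presenting credentials (later first): Chaudhari and Haddad (2023-04-20) before Farouk, Ruiz, Sorensen and Marino (2019-02-22).
Chaudhari and Haddad both have date of arrival in the capital 26 Dec 2009, so the next rule applies.
Among Chaudhari and Haddad, alphabetically by surname: Chaudhari before Haddad.
Among Farouk, Ruiz, Sorensen and Marino, by date of arrival in the capital (earlier first): Farouk and Ruiz (14 Feb 2001) before Sorensen (6 Jul 2002) before Marino (2 Nov 2008).
Among Farouk and Ruiz, alphabetically by surname: Farouk before Ruiz.
Order: Chaudhari, Haddad, Farouk, Ruiz, Sorensen, Marino.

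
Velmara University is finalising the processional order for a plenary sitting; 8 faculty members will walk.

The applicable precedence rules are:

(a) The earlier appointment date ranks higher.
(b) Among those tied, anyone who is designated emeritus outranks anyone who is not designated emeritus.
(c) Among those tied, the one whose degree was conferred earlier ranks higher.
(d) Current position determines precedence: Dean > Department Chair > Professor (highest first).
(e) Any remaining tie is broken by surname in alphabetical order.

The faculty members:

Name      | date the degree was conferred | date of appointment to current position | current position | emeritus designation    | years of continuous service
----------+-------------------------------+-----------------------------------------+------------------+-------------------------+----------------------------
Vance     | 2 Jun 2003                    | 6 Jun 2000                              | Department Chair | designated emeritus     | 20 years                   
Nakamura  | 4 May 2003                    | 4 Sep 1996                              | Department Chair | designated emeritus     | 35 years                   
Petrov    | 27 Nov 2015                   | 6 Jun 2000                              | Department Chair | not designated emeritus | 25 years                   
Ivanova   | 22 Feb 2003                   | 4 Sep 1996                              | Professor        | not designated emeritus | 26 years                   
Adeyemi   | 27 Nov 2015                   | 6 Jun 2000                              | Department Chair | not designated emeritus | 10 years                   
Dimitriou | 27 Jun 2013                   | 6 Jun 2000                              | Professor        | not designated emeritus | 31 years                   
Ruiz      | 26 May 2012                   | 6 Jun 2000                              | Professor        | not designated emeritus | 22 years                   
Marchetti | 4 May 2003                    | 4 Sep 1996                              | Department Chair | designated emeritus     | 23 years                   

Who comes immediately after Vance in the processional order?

Ruiz

By date of appointment to current position (earlier first): Marchetti, Nakamura and Ivanova (each 4 Sep 1996); then Vance, Ruiz, Dimitriou, Adeyemi and Petrov (each 6 Jun 2000).
Among Marchetti, Nakamura and Ivanova, designated emeritus before not designated emeritus: Marchetti and Nakamura (designated emeritus) before Ivanova (not designated emeritus).
Marchetti and Nakamura both have date the degree was conferred 4 May 2003, so the next rule applies.
Marchetti and Nakamura are each Department Chair, so the next rule applies.
Among Marchetti and Nakamura, alphabetically by surname: Marchetti before Nakamura.
Among Vance, Ruiz, Dimitriou, Adeyemi and Petrov, designated emeritus before not designated emeritus: Vance (designated emeritus) before Ruiz, Dimitriou, Adeyemi and Petrov (not designated emeritus).
Among Ruiz, Dimitriou, Adeyemi and Petrov, by date the degree was conferred (earlier first): Ruiz (26 May 2012) before Dimitriou (27 Jun 2013) before Adeyemi and Petrov (27 Nov 2015).
Adeyemi and Petrov are each Department Chair, so the next rule applies.
Among Adeyemi and Petrov, alphabetically by surname: Adeyemi before Petrov.
Order: Marchetti, Nakamura, Ivanova, Vance, Ruiz, Dimitriou, Adeyemi, Petrov.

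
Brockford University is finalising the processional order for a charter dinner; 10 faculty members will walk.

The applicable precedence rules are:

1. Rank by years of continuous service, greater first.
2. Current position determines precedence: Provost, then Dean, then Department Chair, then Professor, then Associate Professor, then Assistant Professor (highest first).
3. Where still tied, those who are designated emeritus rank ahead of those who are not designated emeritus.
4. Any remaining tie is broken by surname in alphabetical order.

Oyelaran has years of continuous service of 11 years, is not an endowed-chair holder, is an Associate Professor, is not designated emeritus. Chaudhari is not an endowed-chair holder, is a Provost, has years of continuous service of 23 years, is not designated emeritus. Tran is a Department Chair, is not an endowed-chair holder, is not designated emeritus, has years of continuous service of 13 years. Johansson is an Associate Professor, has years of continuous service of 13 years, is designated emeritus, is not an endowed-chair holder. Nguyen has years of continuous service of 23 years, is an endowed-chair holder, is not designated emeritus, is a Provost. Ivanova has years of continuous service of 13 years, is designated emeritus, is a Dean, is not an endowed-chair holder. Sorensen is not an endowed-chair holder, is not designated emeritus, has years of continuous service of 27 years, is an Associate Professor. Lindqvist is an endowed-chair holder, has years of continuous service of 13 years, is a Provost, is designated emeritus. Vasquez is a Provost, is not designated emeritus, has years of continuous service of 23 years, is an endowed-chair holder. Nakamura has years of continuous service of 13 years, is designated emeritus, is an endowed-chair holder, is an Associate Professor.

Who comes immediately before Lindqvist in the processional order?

Vasquez

By years of continuous service (higher first): Sorensen (27 years); then Chaudhari, Nguyen and Vasquez (each 23 years); then Lindqvist, Ivanova, Tran, Johansson and Nakamura (each 13 years); then Oyelaran (11 years).
Chaudhari, Nguyen and Vasquez are each Provost, so the next rule applies.
Chaudhari, Nguyen and Vasquez are each not designated emeritus, so the next rule applies.
Among Chaudhari, Nguyen and Vasquez, alphabetically by surname: Chaudhari before Nguyen before Vasquez.
Among Lindqvist, Ivanova, Tran, Johansson and Nakamura, by current position: Lindqvist (Provost) before Ivanova (Dean) before Tran (Department Chair) before Johansson and Nakamura (Associate Professor).
Johansson and Nakamura are each designated emeritus, so the next rule applies.
Among Johansson and Nakamura, alphabetically by surname: Johansson before Nakamura.
Order: Sorensen, Chaudhari, Nguyen, Vasquez, Lindqvist, Ivanova, Tran, Johansson, Nakamura, Oyelaran.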